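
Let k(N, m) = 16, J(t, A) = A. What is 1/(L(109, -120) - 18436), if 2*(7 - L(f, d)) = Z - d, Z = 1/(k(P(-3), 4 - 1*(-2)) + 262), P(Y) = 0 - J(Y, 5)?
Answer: -556/10279885 ≈ -5.4086e-5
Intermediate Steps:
P(Y) = -5 (P(Y) = 0 - 1*5 = 0 - 5 = -5)
Z = 1/278 (Z = 1/(16 + 262) = 1/278 ≈ 0.0035971)
L(f, d) = 3891/556 + d/2 (L(f, d) = 7 - (1/278 - d)/2 = 7 + (-1/556 + d/2) = 3891/556 + d/2)
1/(L(109, -120) - 18436) = 1/((3891/556 + (1/2)*(-120)) - 18436) = 1/((3891/556 - 60) - 18436) = 1/(-29469/556 - 18436) = 1/(-10279885/556) = -556/10279885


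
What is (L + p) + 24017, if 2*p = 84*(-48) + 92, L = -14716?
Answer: 7331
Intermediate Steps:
p = -1970 (p = (84*(-48) + 92)/2 = (-4032 + 92)/2 = (1/2)*(-3940) = -1970)
(L + p) + 24017 = (-14716 - 1970) + 24017 = -16686 + 24017 = 7331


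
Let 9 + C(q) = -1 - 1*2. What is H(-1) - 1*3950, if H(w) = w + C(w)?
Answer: -3963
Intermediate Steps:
C(q) = -12 (C(q) = -9 + (-1 - 1*2) = -9 + (-1 - 2) = -9 - 3 = -12)
H(w) = -12 + w (H(w) = w - 12 = -12 + w)
H(-1) - 1*3950 = (-12 - 1) - 1*3950 = -13 - 3950 = -3963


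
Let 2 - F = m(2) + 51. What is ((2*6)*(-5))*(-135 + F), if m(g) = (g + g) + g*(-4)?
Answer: 10800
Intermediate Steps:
m(g) = -2*g (m(g) = 2*g - 4*g = -2*g)
F = -45 (F = 2 - (-2*2 + 51) = 2 - (-4 + 51) = 2 - 1*47 = 2 - 47 = -45)
((2*6)*(-5))*(-135 + F) = ((2*6)*(-5))*(-135 - 45) = (12*(-5))*(-180) = -60*(-180) = 10800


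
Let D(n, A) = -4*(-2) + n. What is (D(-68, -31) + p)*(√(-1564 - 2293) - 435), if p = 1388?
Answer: -577680 + 1328*I*√3857 ≈ -5.7768e+5 + 82475.0*I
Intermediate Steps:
D(n, A) = 8 + n
(D(-68, -31) + p)*(√(-1564 - 2293) - 435) = ((8 - 68) + 1388)*(√(-1564 - 2293) - 435) = (-60 + 1388)*(√(-3857) - 435) = 1328*(I*√3857 - 435) = 1328*(-435 + I*√3857) = -577680 + 1328*I*√3857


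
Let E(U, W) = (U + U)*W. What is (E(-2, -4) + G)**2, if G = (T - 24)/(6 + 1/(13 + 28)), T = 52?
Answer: 26010000/61009 ≈ 426.33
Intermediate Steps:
E(U, W) = 2*U*W (E(U, W) = (2*U)*W = 2*U*W)
G = 1148/247 (G = (52 - 24)/(6 + 1/(13 + 28)) = 28/(6 + 1/41) = 28/(247/41) = 28*(41/247) = 1148/247 ≈ 4.6478)
(E(-2, -4) + G)**2 = (2*(-2)*(-4) + 1148/247)**2 = (16 + 1148/247)**2 = (5100/247)**2 = 26010000/61009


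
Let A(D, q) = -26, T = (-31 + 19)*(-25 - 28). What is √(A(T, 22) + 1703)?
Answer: √1677 ≈ 40.951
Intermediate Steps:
T = 636 (T = -12*(-53) = 636)
√(A(T, 22) + 1703) = √(-26 + 1703) = √1677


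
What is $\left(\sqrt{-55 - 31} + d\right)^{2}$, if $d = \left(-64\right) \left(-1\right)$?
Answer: $\left(64 + i \sqrt{86}\right)^{2} \approx 4010.0 + 1187.0 i$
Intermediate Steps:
$d = 64$
$\left(\sqrt{-55 - 31} + d\right)^{2} = \left(\sqrt{-55 - 31} + 64\right)^{2} = \left(\sqrt{-86} + 64\right)^{2} = \left(i \sqrt{86} + 64\right)^{2} = \left(64 + i \sqrt{86}\right)^{2}$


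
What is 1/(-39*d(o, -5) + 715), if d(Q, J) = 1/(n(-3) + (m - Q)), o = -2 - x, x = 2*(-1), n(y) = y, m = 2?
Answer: 1/754 ≈ 0.0013263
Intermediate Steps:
x = -2
o = 0 (o = -2 - 1*(-2) = -2 + 2 = 0)
d(Q, J) = 1/(-1 - Q) (d(Q, J) = 1/(-3 + (2 - Q)) = 1/(-1 - Q))
1/(-39*d(o, -5) + 715) = 1/(-(-39)/(1 + 0) + 715) = 1/(-(-39)/1 + 715) = 1/(-(-39) + 715) = 1/(-39*(-1) + 715) = 1/(39 + 715) = 1/754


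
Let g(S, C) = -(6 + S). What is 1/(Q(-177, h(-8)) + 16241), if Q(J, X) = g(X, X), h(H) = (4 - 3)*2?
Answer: 1/16233 ≈ 6.1603e-5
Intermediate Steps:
h(H) = 2 (h(H) = 1*2 = 2)
g(S, C) = -6 - S
Q(J, X) = -6 - X
1/(Q(-177, h(-8)) + 16241) = 1/((-6 - 1*2) + 16241) = 1/((-6 - 2) + 16241) = 1/(-8 + 16241) = 1/16233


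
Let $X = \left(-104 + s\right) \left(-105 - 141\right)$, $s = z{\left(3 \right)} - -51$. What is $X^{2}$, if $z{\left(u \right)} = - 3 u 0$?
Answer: $169989444$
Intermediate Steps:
$z{\left(u \right)} = 0$
$s = 51$ ($s = 0 - -51 = 0 + 51 = 51$)
$X = 13038$ ($X = \left(-104 + 51\right) \left(-105 - 141\right) = \left(-53\right) \left(-246\right) = 13038$)
$X^{2} = 13038^{2} = 169989444$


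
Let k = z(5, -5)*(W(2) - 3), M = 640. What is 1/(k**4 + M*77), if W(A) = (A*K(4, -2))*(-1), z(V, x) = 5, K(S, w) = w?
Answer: 1/49905 ≈ 2.0038e-5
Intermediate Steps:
W(A) = 2*A (W(A) = (A*(-2))*(-1) = -2*A*(-1) = 2*A)
k = 5 (k = 5*(2*2 - 3) = 5*(4 - 3) = 5*1 = 5)
1/(k**4 + M*77) = 1/(5**4 + 640*77) = 1/(625 + 49280) = 1/49905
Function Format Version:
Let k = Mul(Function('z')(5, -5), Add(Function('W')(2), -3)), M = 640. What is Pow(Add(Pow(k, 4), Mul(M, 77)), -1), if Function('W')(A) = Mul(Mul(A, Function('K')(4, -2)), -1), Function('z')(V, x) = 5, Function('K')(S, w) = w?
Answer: Rational(1, 49905) ≈ 2.0038e-5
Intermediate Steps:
Function('W')(A) = Mul(2, A) (Function('W')(A) = Mul(Mul(A, -2), -1) = Mul(Mul(-2, A), -1) = Mul(2, A))
k = 5 (k = Mul(5, Add(Mul(2, 2), -3)) = Mul(5, Add(4, -3)) = Mul(5, 1) = 5)
Pow(Add(Pow(k, 4), Mul(M, 77)), -1) = Pow(Add(Pow(5, 4), Mul(640, 77)), -1) = Pow(Add(625, 49280), -1) = Pow(49905, -1) = Rational(1, 49905)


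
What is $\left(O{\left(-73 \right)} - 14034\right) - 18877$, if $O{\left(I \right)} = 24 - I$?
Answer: $-32814$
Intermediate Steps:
$\left(O{\left(-73 \right)} - 14034\right) - 18877 = \left(\left(24 - -73\right) - 14034\right) - 18877 = \left(\left(24 + 73\right) - 14034\right) - 18877 = \left(97 - 14034\right) - 18877 = -13937 - 18877 = -32814$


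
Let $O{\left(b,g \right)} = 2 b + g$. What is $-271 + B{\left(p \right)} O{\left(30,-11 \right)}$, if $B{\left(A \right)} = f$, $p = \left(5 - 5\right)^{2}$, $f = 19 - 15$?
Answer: $-75$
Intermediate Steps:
$f = 4$ ($f = 19 - 15 = 4$)
$p = 0$ ($p = 0^{2} = 0$)
$B{\left(A \right)} = 4$
$O{\left(b,g \right)} = g + 2 b$
$-271 + B{\left(p \right)} O{\left(30,-11 \right)} = -271 + 4 \left(-11 + 2 \cdot 30\right) = -271 + 4 \left(-11 + 60\right) = -271 + 4 \cdot 49 = -271 + 196 = -75$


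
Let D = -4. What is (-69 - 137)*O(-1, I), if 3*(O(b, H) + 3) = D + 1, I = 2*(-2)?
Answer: 824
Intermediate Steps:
I = -4
O(b, H) = -4 (O(b, H) = -3 + (-4 + 1)/3 = -3 + (⅓)*(-3) = -3 - 1 = -4)
(-69 - 137)*O(-1, I) = (-69 - 137)*(-4) = -206*(-4) = 824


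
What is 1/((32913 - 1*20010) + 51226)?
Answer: 1/64129 ≈ 1.5594e-5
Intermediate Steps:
1/((32913 - 1*20010) + 51226) = 1/((32913 - 20010) + 51226) = 1/(12903 + 51226) = 1/64129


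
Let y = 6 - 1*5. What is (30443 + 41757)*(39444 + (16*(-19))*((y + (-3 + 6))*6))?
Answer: 2321085600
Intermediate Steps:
y = 1 (y = 6 - 5 = 1)
(30443 + 41757)*(39444 + (16*(-19))*((y + (-3 + 6))*6)) = (30443 + 41757)*(39444 + (16*(-19))*((1 + (-3 + 6))*6)) = 72200*(39444 - 304*(1 + 3)*6) = 72200*(39444 - 1216*6) = 72200*(39444 - 304*24) = 72200*(39444 - 7296) = 72200*32148 = 2321085600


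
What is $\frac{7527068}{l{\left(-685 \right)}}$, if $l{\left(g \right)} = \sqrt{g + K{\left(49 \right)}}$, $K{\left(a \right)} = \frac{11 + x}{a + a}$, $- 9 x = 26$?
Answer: $- \frac{158068428 i \sqrt{1208194}}{604097} \approx - 2.8761 \cdot 10^{5} i$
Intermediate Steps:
$x = - \frac{26}{9}$ ($x = \left(- \frac{1}{9}\right) 26 = - \frac{26}{9} \approx -2.8889$)
$K{\left(a \right)} = \frac{73}{18 a}$ ($K{\left(a \right)} = \frac{11 - \frac{26}{9}}{a + a} = \frac{73}{9 \cdot 2 a} = \frac{73 \frac{1}{2 a}}{9} = \frac{73}{18 a}$)
$l{\left(g \right)} = \sqrt{\frac{73}{882} + g}$ ($l{\left(g \right)} = \sqrt{g + \frac{73}{18 \cdot 49}} = \sqrt{g + \frac{73}{18} \cdot \frac{1}{49}} = \sqrt{g + \frac{73}{882}} = \sqrt{\frac{73}{882} + g}$)
$\frac{7527068}{l{\left(-685 \right)}} = \frac{7527068}{\frac{1}{42} \sqrt{146 + 1764 \left(-685\right)}} = \frac{7527068}{\frac{1}{42} \sqrt{146 - 1208340}} = \frac{7527068}{\frac{1}{42} \sqrt{-1208194}} = \frac{7527068}{\frac{1}{42} i \sqrt{1208194}} = 7527068 \left(- \frac{21 i \sqrt{1208194}}{604097}\right) = - \frac{158068428 i \sqrt{1208194}}{604097}$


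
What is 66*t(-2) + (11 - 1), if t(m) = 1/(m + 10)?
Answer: 73/4 ≈ 18.250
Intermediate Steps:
t(m) = 1/(10 + m)
66*t(-2) + (11 - 1) = 66/(10 - 2) + (11 - 1) = 66/8 + 10 = 66*(1/8) + 10 = 33/4 + 10 = 73/4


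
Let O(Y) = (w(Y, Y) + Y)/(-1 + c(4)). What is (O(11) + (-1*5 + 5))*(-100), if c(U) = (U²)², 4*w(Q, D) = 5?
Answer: -245/51 ≈ -4.8039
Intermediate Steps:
w(Q, D) = 5/4 (w(Q, D) = (¼)*5 = 5/4)
c(U) = U⁴
O(Y) = 1/204 + Y/255 (O(Y) = (5/4 + Y)/(-1 + 4⁴) = (5/4 + Y)/(-1 + 256) = (5/4 + Y)/255 = (5/4 + Y)*(1/255) = 1/204 + Y/255)
(O(11) + (-1*5 + 5))*(-100) = ((1/204 + (1/255)*11) + (-1*5 + 5))*(-100) = ((1/204 + 11/255) + (-5 + 5))*(-100) = (49/1020 + 0)*(-100) = (49/1020)*(-100) = -245/51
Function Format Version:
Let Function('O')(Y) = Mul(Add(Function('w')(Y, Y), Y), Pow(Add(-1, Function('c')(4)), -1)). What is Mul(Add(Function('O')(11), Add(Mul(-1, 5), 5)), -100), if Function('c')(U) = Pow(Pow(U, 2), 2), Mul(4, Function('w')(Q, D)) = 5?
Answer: Rational(-245, 51) ≈ -4.8039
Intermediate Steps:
Function('w')(Q, D) = Rational(5, 4) (Function('w')(Q, D) = Mul(Rational(1, 4), 5) = Rational(5, 4))
Function('c')(U) = Pow(U, 4)
Function('O')(Y) = Add(Rational(1, 204), Mul(Rational(1, 255), Y)) (Function('O')(Y) = Mul(Add(Rational(5, 4), Y), Pow(Add(-1, Pow(4, 4)), -1)) = Mul(Add(Rational(5, 4), Y), Pow(Add(-1, 256), -1)) = Mul(Add(Rational(5, 4), Y), Pow(255, -1)) = Mul(Add(Rational(5, 4), Y), Rational(1, 255)) = Add(Rational(1, 204), Mul(Rational(1, 255), Y)))
Mul(Add(Function('O')(11), Add(Mul(-1, 5), 5)), -100) = Mul(Add(Add(Rational(1, 204), Mul(Rational(1, 255), 11)), Add(Mul(-1, 5), 5)), -100) = Mul(Add(Add(Rational(1, 204), Rational(11, 255)), Add(-5, 5)), -100) = Mul(Add(Rational(49, 1020), 0), -100) = Mul(Rational(49, 1020), -100) = Rational(-245, 51)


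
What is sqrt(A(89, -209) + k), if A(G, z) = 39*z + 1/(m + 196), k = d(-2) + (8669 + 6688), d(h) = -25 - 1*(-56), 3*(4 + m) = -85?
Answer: sqrt(1744704670)/491 ≈ 85.071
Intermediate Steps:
m = -97/3 (m = -4 + (1/3)*(-85) = -4 - 85/3 = -97/3 ≈ -32.333)
d(h) = 31 (d(h) = -25 + 56 = 31)
k = 15388 (k = 31 + (8669 + 6688) = 31 + 15357 = 15388)
A(G, z) = 3/491 + 39*z (A(G, z) = 39*z + 1/(-97/3 + 196) = 39*z + 1/(491/3) = 39*z + 3/491 = 3/491 + 39*z)
sqrt(A(89, -209) + k) = sqrt((3/491 + 39*(-209)) + 15388) = sqrt((3/491 - 8151) + 15388) = sqrt(-4002138/491 + 15388) = sqrt(3553370/491) = sqrt(1744704670)/491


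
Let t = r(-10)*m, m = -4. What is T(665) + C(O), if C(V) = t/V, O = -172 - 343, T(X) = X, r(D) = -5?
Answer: 68491/103 ≈ 664.96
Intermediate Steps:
O = -515
t = 20 (t = -5*(-4) = 20)
C(V) = 20/V
T(665) + C(O) = 665 + 20/(-515) = 665 + 20*(-1/515) = 665 - 4/103 = 68491/103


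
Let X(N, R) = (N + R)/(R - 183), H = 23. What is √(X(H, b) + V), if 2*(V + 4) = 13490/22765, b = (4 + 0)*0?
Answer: 2*I*√664611180738/833199 ≈ 1.9569*I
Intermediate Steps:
b = 0 (b = 4*0 = 0)
X(N, R) = (N + R)/(-183 + R)
V = -16863/4553 (V = -4 + (13490/22765)/2 = -4 + (13490*(1/22765))/2 = -4 + (½)*(2698/4553) = -4 + 1349/4553 = -16863/4553 ≈ -3.7037)
√(X(H, b) + V) = √((23 + 0)/(-183 + 0) - 16863/4553) = √(23/(-183) - 16863/4553) = √(-1/183*23 - 16863/4553) = √(-23/183 - 16863/4553) = √(-3190648/833199) = 2*I*√664611180738/833199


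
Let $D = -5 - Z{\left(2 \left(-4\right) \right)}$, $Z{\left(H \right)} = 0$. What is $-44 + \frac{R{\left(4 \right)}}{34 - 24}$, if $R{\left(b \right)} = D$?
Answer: $- \frac{89}{2} \approx -44.5$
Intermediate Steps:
$D = -5$ ($D = -5 - 0 = -5 + 0 = -5$)
$R{\left(b \right)} = -5$
$-44 + \frac{R{\left(4 \right)}}{34 - 24} = -44 + \frac{1}{34 - 24} \left(-5\right) = -44 + \frac{1}{10} \left(-5\right) = -44 - \frac{1}{2} = - \frac{89}{2}$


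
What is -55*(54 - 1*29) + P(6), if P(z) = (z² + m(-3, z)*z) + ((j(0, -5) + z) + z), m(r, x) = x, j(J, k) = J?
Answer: -1291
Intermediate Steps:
P(z) = 2*z + 2*z² (P(z) = (z² + z*z) + ((0 + z) + z) = (z² + z²) + (z + z) = 2*z² + 2*z = 2*z + 2*z²)
-55*(54 - 1*29) + P(6) = -55*(54 - 1*29) + 2*6*(1 + 6) = -55*(54 - 29) + 2*6*7 = -55*25 + 84 = -1375 + 84 = -1291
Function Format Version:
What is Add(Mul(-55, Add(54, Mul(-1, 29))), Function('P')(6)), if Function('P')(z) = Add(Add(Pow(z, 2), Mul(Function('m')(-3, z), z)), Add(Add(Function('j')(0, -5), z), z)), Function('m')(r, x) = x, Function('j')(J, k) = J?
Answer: -1291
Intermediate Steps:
Function('P')(z) = Add(Mul(2, z), Mul(2, Pow(z, 2))) (Function('P')(z) = Add(Add(Pow(z, 2), Mul(z, z)), Add(Add(0, z), z)) = Add(Add(Pow(z, 2), Pow(z, 2)), Add(z, z)) = Add(Mul(2, Pow(z, 2)), Mul(2, z)) = Add(Mul(2, z), Mul(2, Pow(z, 2))))
Add(Mul(-55, Add(54, Mul(-1, 29))), Function('P')(6)) = Add(Mul(-55, Add(54, Mul(-1, 29))), Mul(2, 6, Add(1, 6))) = Add(Mul(-55, Add(54, -29)), Mul(2, 6, 7)) = Add(Mul(-55, 25), 84) = Add(-1375, 84) = -1291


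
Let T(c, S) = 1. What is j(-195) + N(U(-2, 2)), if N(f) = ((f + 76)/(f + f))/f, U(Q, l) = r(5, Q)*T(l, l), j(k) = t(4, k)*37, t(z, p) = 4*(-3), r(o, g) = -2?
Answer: -1739/4 ≈ -434.75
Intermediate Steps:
t(z, p) = -12
j(k) = -444 (j(k) = -12*37 = -444)
U(Q, l) = -2 (U(Q, l) = -2*1 = -2)
N(f) = (76 + f)/(2*f**2) (N(f) = ((76 + f)/((2*f)))/f = ((76 + f)*(1/(2*f)))/f = ((76 + f)/(2*f))/f = (76 + f)/(2*f**2))
j(-195) + N(U(-2, 2)) = -444 + (1/2)*(76 - 2)/(-2)**2 = -444 + (1/2)*(1/4)*74 = -444 + 37/4 = -1739/4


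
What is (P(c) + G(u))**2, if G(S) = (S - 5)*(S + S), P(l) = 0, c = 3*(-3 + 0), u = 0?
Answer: 0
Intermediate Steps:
c = -9 (c = 3*(-3) = -9)
G(S) = 2*S*(-5 + S) (G(S) = (-5 + S)*(2*S) = 2*S*(-5 + S))
(P(c) + G(u))**2 = (0 + 2*0*(-5 + 0))**2 = (0 + 2*0*(-5))**2 = (0 + 0)**2 = 0**2 = 0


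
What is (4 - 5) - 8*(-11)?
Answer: 87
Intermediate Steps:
(4 - 5) - 8*(-11) = -1 + 88 = 87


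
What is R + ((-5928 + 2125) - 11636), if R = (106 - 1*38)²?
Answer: -10815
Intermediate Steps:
R = 4624 (R = (106 - 38)² = 68² = 4624)
R + ((-5928 + 2125) - 11636) = 4624 + ((-5928 + 2125) - 11636) = 4624 + (-3803 - 11636) = 4624 - 15439 = -10815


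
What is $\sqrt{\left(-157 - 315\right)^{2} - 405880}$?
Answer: $6 i \sqrt{5086} \approx 427.9 i$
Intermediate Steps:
$\sqrt{\left(-157 - 315\right)^{2} - 405880} = \sqrt{\left(-472\right)^{2} - 405880} = \sqrt{222784 - 405880} = \sqrt{-183096} = 6 i \sqrt{5086}$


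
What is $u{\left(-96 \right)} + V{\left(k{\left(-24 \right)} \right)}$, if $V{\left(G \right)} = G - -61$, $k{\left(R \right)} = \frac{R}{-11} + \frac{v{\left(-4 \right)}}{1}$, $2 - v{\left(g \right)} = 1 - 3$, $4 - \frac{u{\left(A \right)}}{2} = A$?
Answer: $\frac{2939}{11} \approx 267.18$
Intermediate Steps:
$u{\left(A \right)} = 8 - 2 A$
$v{\left(g \right)} = 4$ ($v{\left(g \right)} = 2 - \left(1 - 3\right) = 2 - -2 = 2 + 2 = 4$)
$k{\left(R \right)} = 4 - \frac{R}{11}$ ($k{\left(R \right)} = \frac{R}{-11} + \frac{4}{1} = R \left(- \frac{1}{11}\right) + 4 \cdot 1 = - \frac{R}{11} + 4 = 4 - \frac{R}{11}$)
$V{\left(G \right)} = 61 + G$ ($V{\left(G \right)} = G + 61 = 61 + G$)
$u{\left(-96 \right)} + V{\left(k{\left(-24 \right)} \right)} = \left(8 - -192\right) + \left(61 + \left(4 - - \frac{24}{11}\right)\right) = \left(8 + 192\right) + \left(61 + \left(4 + \frac{24}{11}\right)\right) = 200 + \left(61 + \frac{68}{11}\right) = 200 + \frac{739}{11} = \frac{2939}{11}$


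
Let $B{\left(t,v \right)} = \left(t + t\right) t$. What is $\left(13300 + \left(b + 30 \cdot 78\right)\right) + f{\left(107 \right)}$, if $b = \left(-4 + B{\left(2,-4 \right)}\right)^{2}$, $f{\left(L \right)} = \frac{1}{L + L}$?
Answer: $\frac{3350385}{214} \approx 15656.0$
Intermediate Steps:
$B{\left(t,v \right)} = 2 t^{2}$ ($B{\left(t,v \right)} = 2 t t = 2 t^{2}$)
$f{\left(L \right)} = \frac{1}{2 L}$
$b = 16$ ($b = \left(-4 + 2 \cdot 2^{2}\right)^{2} = \left(-4 + 2 \cdot 4\right)^{2} = \left(-4 + 8\right)^{2} = 4^{2} = 16$)
$\left(13300 + \left(b + 30 \cdot 78\right)\right) + f{\left(107 \right)} = \left(13300 + \left(16 + 30 \cdot 78\right)\right) + \frac{1}{2 \cdot 107} = \left(13300 + \left(16 + 2340\right)\right) + \frac{1}{2} \cdot \frac{1}{107} = \left(13300 + 2356\right) + \frac{1}{214} = 15656 + \frac{1}{214} = \frac{3350385}{214}$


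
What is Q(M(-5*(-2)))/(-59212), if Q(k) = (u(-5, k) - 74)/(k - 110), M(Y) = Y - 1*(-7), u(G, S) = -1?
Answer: -25/1835572 ≈ -1.3620e-5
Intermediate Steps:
M(Y) = 7 + Y (M(Y) = Y + 7 = 7 + Y)
Q(k) = -75/(-110 + k) (Q(k) = (-1 - 74)/(k - 110) = -75/(-110 + k))
Q(M(-5*(-2)))/(-59212) = -75/(-110 + (7 - 5*(-2)))/(-59212) = -75/(-110 + (7 + 10))*(-1/59212) = -75/(-110 + 17)*(-1/59212) = -75/(-93)*(-1/59212) = -75*(-1/93)*(-1/59212) = (25/31)*(-1/59212) = -25/1835572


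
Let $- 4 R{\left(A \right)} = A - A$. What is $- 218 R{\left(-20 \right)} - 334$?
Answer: $-334$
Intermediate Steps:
$R{\left(A \right)} = 0$ ($R{\left(A \right)} = - \frac{A - A}{4} = \left(- \frac{1}{4}\right) 0 = 0$)
$- 218 R{\left(-20 \right)} - 334 = \left(-218\right) 0 - 334 = 0 - 334 = -334$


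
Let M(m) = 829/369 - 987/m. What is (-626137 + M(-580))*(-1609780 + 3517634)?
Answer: -127830983549330659/107010 ≈ -1.1946e+12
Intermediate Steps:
M(m) = 829/369 - 987/m (M(m) = 829*(1/369) - 987/m = 829/369 - 987/m)
(-626137 + M(-580))*(-1609780 + 3517634) = (-626137 + (829/369 - 987/(-580)))*(-1609780 + 3517634) = (-626137 + (829/369 - 987*(-1/580)))*1907854 = (-626137 + (829/369 + 987/580))*1907854 = (-626137 + 845023/214020)*1907854 = -134004995717/214020*1907854 = -127830983549330659/107010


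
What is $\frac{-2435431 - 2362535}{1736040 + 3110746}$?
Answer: $- \frac{2398983}{2423393} \approx -0.98993$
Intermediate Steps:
$\frac{-2435431 - 2362535}{1736040 + 3110746} = - \frac{4797966}{4846786} = \left(-4797966\right) \frac{1}{4846786} = - \frac{2398983}{2423393}$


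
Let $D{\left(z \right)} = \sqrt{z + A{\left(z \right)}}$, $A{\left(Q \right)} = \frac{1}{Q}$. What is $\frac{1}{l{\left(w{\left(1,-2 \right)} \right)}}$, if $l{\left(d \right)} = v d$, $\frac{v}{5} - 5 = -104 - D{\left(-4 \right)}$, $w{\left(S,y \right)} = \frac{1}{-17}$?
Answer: $\frac{6732}{196105} - \frac{34 i \sqrt{17}}{196105} \approx 0.034329 - 0.00071485 i$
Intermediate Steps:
$w{\left(S,y \right)} = - \frac{1}{17}$
$D{\left(z \right)} = \sqrt{z + \frac{1}{z}}$
$v = -495 - \frac{5 i \sqrt{17}}{2}$ ($v = 25 + 5 \left(-104 - \sqrt{-4 + \frac{1}{-4}}\right) = 25 + 5 \left(-104 - \sqrt{-4 - \frac{1}{4}}\right) = 25 + 5 \left(-104 - \sqrt{- \frac{17}{4}}\right) = 25 + 5 \left(-104 - \frac{i \sqrt{17}}{2}\right) = 25 - \left(520 + \frac{5 i \sqrt{17}}{2}\right) = -495 - \frac{5 i \sqrt{17}}{2} \approx -495.0 - 10.308 i$)
$l{\left(d \right)} = d \left(-495 - \frac{5 i \sqrt{17}}{2}\right)$ ($l{\left(d \right)} = \left(-495 - \frac{5 i \sqrt{17}}{2}\right) d = d \left(-495 - \frac{5 i \sqrt{17}}{2}\right)$)
$\frac{1}{l{\left(w{\left(1,-2 \right)} \right)}} = \frac{1}{\left(- \frac{5}{2}\right) \left(- \frac{1}{17}\right) \left(198 + i \sqrt{17}\right)} = \frac{1}{\frac{495}{17} + \frac{5 i \sqrt{17}}{34}}$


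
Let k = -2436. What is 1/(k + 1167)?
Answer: -1/1269 ≈ -0.00078802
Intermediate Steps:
1/(k + 1167) = 1/(-2436 + 1167) = 1/(-1269) = -1/1269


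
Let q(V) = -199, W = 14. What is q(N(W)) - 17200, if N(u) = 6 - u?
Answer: -17399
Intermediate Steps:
q(N(W)) - 17200 = -199 - 17200 = -17399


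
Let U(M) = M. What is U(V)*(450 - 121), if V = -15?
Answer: -4935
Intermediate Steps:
U(V)*(450 - 121) = -15*(450 - 121) = -15*329 = -4935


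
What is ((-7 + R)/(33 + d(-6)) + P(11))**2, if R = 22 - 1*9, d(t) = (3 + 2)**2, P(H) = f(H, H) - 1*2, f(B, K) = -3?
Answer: 20164/841 ≈ 23.976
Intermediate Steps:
P(H) = -5 (P(H) = -3 - 1*2 = -3 - 2 = -5)
d(t) = 25 (d(t) = 5**2 = 25)
R = 13 (R = 22 - 9 = 13)
((-7 + R)/(33 + d(-6)) + P(11))**2 = ((-7 + 13)/(33 + 25) - 5)**2 = (6/58 - 5)**2 = (6*(1/58) - 5)**2 = (3/29 - 5)**2 = (-142/29)**2 = 20164/841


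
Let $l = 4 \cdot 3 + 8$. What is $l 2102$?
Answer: $42040$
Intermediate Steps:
$l = 20$ ($l = 12 + 8 = 20$)
$l 2102 = 20 \cdot 2102 = 42040$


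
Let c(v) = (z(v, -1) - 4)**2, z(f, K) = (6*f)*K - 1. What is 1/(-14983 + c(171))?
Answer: 1/1047978 ≈ 9.5422e-7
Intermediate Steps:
z(f, K) = -1 + 6*K*f (z(f, K) = 6*K*f - 1 = -1 + 6*K*f)
c(v) = (-5 - 6*v)**2 (c(v) = ((-1 + 6*(-1)*v) - 4)**2 = ((-1 - 6*v) - 4)**2 = (-5 - 6*v)**2)
1/(-14983 + c(171)) = 1/(-14983 + (5 + 6*171)**2) = 1/(-14983 + (5 + 1026)**2) = 1/(-14983 + 1031**2) = 1/(-14983 + 1062961) = 1/1047978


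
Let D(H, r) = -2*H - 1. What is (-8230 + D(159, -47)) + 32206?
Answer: 23657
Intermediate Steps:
D(H, r) = -1 - 2*H
(-8230 + D(159, -47)) + 32206 = (-8230 + (-1 - 2*159)) + 32206 = (-8230 + (-1 - 318)) + 32206 = (-8230 - 319) + 32206 = -8549 + 32206 = 23657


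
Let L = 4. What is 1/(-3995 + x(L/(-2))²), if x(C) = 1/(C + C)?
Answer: -16/63919 ≈ -0.00025032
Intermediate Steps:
x(C) = 1/(2*C)
1/(-3995 + x(L/(-2))²) = 1/(-3995 + (1/(2*((4/(-2)))))²) = 1/(-3995 + (1/(2*((4*(-½)))))²) = 1/(-3995 + ((½)/(-2))²) = 1/(-3995 + ((½)*(-½))²) = 1/(-3995 + (-¼)²) = 1/(-3995 + 1/16) = 1/(-63919/16) = -16/63919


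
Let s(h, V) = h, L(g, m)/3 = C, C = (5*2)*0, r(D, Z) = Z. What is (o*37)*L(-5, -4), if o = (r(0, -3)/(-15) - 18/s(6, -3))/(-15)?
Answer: 0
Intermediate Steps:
C = 0 (C = 10*0 = 0)
L(g, m) = 0 (L(g, m) = 3*0 = 0)
o = 14/75 (o = (-3/(-15) - 18/6)/(-15) = (-3*(-1/15) - 18*⅙)*(-1/15) = (⅕ - 3)*(-1/15) = -14/5*(-1/15) = 14/75 ≈ 0.18667)
(o*37)*L(-5, -4) = ((14/75)*37)*0 = (518/75)*0 = 0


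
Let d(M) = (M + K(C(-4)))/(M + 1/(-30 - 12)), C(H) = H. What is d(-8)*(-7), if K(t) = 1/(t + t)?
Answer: -9555/1348 ≈ -7.0883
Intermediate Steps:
K(t) = 1/(2*t)
d(M) = (-⅛ + M)/(-1/42 + M) (d(M) = (M + (½)/(-4))/(M + 1/(-30 - 12)) = (M + (½)*(-¼))/(M + 1/(-42)) = (M - ⅛)/(M - 1/42) = (-⅛ + M)/(-1/42 + M))
d(-8)*(-7) = (21*(-1 + 8*(-8))/(4*(-1 + 42*(-8))))*(-7) = (21*(-1 - 64)/(4*(-1 - 336)))*(-7) = ((21/4)*(-65)/(-337))*(-7) = ((21/4)*(-1/337)*(-65))*(-7) = (1365/1348)*(-7) = -9555/1348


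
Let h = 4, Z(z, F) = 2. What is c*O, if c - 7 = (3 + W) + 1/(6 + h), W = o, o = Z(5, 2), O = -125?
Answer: -3025/2 ≈ -1512.5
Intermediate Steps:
o = 2
W = 2
c = 121/10 (c = 7 + ((3 + 2) + 1/(6 + 4)) = 7 + (5 + 1/10) = 7 + 51/10 = 121/10 ≈ 12.100)
c*O = (121/10)*(-125) = -3025/2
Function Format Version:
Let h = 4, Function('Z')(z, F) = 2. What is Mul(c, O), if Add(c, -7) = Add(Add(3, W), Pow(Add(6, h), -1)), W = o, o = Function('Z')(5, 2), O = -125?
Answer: Rational(-3025, 2) ≈ -1512.5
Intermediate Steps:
o = 2
W = 2
c = Rational(121, 10) (c = Add(7, Add(Add(3, 2), Pow(Add(6, 4), -1))) = Add(7, Add(5, Pow(10, -1))) = Add(7, Add(5, Rational(1, 10))) = Add(7, Rational(51, 10)) = Rational(121, 10) ≈ 12.100)
Mul(c, O) = Mul(Rational(121, 10), -125) = Rational(-3025, 2)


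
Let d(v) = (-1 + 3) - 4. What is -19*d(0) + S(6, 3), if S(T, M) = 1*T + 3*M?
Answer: 53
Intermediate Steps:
d(v) = -2 (d(v) = 2 - 4 = -2)
S(T, M) = T + 3*M
-19*d(0) + S(6, 3) = -19*(-2) + (6 + 3*3) = 38 + (6 + 9) = 38 + 15 = 53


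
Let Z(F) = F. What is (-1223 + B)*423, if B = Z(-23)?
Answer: -527058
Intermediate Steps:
B = -23
(-1223 + B)*423 = (-1223 - 23)*423 = -1246*423 = -527058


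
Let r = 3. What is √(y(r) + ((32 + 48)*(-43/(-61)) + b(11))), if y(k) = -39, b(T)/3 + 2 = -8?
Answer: I*√46909/61 ≈ 3.5506*I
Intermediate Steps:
b(T) = -30 (b(T) = -6 + 3*(-8) = -6 - 24 = -30)
√(y(r) + ((32 + 48)*(-43/(-61)) + b(11))) = √(-39 + ((32 + 48)*(-43/(-61)) - 30)) = √(-39 + (80*(-43*(-1/61)) - 30)) = √(-39 + (80*(43/61) - 30)) = √(-39 + (3440/61 - 30)) = √(-39 + 1610/61) = √(-769/61) = I*√46909/61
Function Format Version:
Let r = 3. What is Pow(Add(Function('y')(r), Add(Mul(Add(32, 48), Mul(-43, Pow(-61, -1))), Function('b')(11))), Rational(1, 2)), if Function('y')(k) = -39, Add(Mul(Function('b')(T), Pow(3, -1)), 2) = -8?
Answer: Mul(Rational(1, 61), I, Pow(46909, Rational(1, 2))) ≈ Mul(3.5506, I)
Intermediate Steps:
Function('b')(T) = -30 (Function('b')(T) = Add(-6, Mul(3, -8)) = Add(-6, -24) = -30)
Pow(Add(Function('y')(r), Add(Mul(Add(32, 48), Mul(-43, Pow(-61, -1))), Function('b')(11))), Rational(1, 2)) = Pow(Add(-39, Add(Mul(Add(32, 48), Mul(-43, Pow(-61, -1))), -30)), Rational(1, 2)) = Pow(Add(-39, Add(Mul(80, Mul(-43, Rational(-1, 61))), -30)), Rational(1, 2)) = Pow(Add(-39, Add(Mul(80, Rational(43, 61)), -30)), Rational(1, 2)) = Pow(Add(-39, Add(Rational(3440, 61), -30)), Rational(1, 2)) = Pow(Add(-39, Rational(1610, 61)), Rational(1, 2)) = Pow(Rational(-769, 61), Rational(1, 2)) = Mul(Rational(1, 61), I, Pow(46909, Rational(1, 2)))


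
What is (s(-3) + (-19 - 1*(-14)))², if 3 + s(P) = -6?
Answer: 196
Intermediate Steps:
s(P) = -9 (s(P) = -3 - 6 = -9)
(s(-3) + (-19 - 1*(-14)))² = (-9 + (-19 - 1*(-14)))² = (-9 + (-19 + 14))² = (-9 - 5)² = (-14)² = 196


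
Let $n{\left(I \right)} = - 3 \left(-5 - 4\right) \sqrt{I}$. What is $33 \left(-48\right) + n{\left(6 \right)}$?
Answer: $-1584 + 27 \sqrt{6} \approx -1517.9$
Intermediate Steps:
$n{\left(I \right)} = 27 \sqrt{I}$ ($n{\left(I \right)} = \left(-3\right) \left(-9\right) \sqrt{I} = 27 \sqrt{I}$)
$33 \left(-48\right) + n{\left(6 \right)} = 33 \left(-48\right) + 27 \sqrt{6} = -1584 + 27 \sqrt{6}$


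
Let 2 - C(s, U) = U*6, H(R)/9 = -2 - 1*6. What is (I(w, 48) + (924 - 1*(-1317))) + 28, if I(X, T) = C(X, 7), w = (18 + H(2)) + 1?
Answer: 2229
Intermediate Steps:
H(R) = -72 (H(R) = 9*(-2 - 1*6) = 9*(-2 - 6) = 9*(-8) = -72)
C(s, U) = 2 - 6*U (C(s, U) = 2 - U*6 = 2 - 6*U)
w = -53 (w = (18 - 72) + 1 = -54 + 1 = -53)
I(X, T) = -40 (I(X, T) = 2 - 6*7 = 2 - 42 = -40)
(I(w, 48) + (924 - 1*(-1317))) + 28 = (-40 + (924 - 1*(-1317))) + 28 = (-40 + (924 + 1317)) + 28 = (-40 + 2241) + 28 = 2201 + 28 = 2229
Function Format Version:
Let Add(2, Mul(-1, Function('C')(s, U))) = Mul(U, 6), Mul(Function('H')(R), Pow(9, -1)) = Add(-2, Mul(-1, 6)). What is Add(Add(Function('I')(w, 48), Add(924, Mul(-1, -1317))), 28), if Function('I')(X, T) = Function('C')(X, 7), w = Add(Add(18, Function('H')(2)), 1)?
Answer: 2229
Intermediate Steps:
Function('H')(R) = -72 (Function('H')(R) = Mul(9, Add(-2, Mul(-1, 6))) = Mul(9, Add(-2, -6)) = Mul(9, -8) = -72)
Function('C')(s, U) = Add(2, Mul(-6, U)) (Function('C')(s, U) = Add(2, Mul(-1, Mul(U, 6))) = Add(2, Mul(-1, Mul(6, U))) = Add(2, Mul(-6, U)))
w = -53 (w = Add(Add(18, -72), 1) = Add(-54, 1) = -53)
Function('I')(X, T) = -40 (Function('I')(X, T) = Add(2, Mul(-6, 7)) = Add(2, -42) = -40)
Add(Add(Function('I')(w, 48), Add(924, Mul(-1, -1317))), 28) = Add(Add(-40, Add(924, Mul(-1, -1317))), 28) = Add(Add(-40, Add(924, 1317)), 28) = Add(Add(-40, 2241), 28) = Add(2201, 28) = 2229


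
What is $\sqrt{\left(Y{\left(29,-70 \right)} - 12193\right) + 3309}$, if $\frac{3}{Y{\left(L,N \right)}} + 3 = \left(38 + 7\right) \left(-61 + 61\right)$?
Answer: $i \sqrt{8885} \approx 94.26 i$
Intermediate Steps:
$Y{\left(L,N \right)} = -1$ ($Y{\left(L,N \right)} = \frac{3}{-3 + \left(38 + 7\right) \left(-61 + 61\right)} = \frac{3}{-3 + 45 \cdot 0} = \frac{3}{-3 + 0} = \frac{3}{-3} = 3 \left(- \frac{1}{3}\right) = -1$)
$\sqrt{\left(Y{\left(29,-70 \right)} - 12193\right) + 3309} = \sqrt{\left(-1 - 12193\right) + 3309} = \sqrt{-12194 + 3309} = \sqrt{-8885} = i \sqrt{8885}$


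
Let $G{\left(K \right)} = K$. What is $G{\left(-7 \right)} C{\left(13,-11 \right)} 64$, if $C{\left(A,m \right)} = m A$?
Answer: $64064$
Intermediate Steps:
$C{\left(A,m \right)} = A m$
$G{\left(-7 \right)} C{\left(13,-11 \right)} 64 = - 7 \cdot 13 \left(-11\right) 64 = \left(-7\right) \left(-143\right) 64 = 1001 \cdot 64 = 64064$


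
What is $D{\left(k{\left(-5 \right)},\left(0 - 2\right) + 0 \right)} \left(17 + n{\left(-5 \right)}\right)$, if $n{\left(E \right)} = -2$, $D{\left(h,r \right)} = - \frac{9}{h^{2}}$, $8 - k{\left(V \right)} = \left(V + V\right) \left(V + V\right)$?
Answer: $- \frac{135}{8464} \approx -0.01595$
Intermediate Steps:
$k{\left(V \right)} = 8 - 4 V^{2}$ ($k{\left(V \right)} = 8 - \left(V + V\right) \left(V + V\right) = 8 - 2 V 2 V = 8 - 4 V^{2}$)
$D{\left(h,r \right)} = - \frac{9}{h^{2}}$
$D{\left(k{\left(-5 \right)},\left(0 - 2\right) + 0 \right)} \left(17 + n{\left(-5 \right)}\right) = - \frac{9}{\left(8 - 4 \left(-5\right)^{2}\right)^{2}} \left(17 - 2\right) = - \frac{9}{\left(8 - 100\right)^{2}} \cdot 15 = - \frac{9}{8464} \cdot 15 = \left(-9\right) \frac{1}{8464} \cdot 15 = \left(- \frac{9}{8464}\right) 15 = - \frac{135}{8464}$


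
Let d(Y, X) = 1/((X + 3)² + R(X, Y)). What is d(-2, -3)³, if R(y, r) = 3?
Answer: 1/27 ≈ 0.037037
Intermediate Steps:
d(Y, X) = 1/(3 + (3 + X)²) (d(Y, X) = 1/((X + 3)² + 3) = 1/((3 + X)² + 3) = 1/(3 + (3 + X)²))
d(-2, -3)³ = (1/(3 + (3 - 3)²))³ = (1/(3 + 0²))³ = (1/(3 + 0))³ = (1/3)³ = (⅓)³ = 1/27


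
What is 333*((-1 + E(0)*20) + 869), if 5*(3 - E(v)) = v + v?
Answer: 309024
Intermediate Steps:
E(v) = 3 - 2*v/5 (E(v) = 3 - (v + v)/5 = 3 - 2*v/5)
333*((-1 + E(0)*20) + 869) = 333*((-1 + (3 - ⅖*0)*20) + 869) = 333*((-1 + (3 + 0)*20) + 869) = 333*((-1 + 3*20) + 869) = 333*((-1 + 60) + 869) = 333*(59 + 869) = 333*928 = 309024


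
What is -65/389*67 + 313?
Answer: 117402/389 ≈ 301.80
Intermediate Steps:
-65/389*67 + 313 = -4355/389 + 313 = 117402/389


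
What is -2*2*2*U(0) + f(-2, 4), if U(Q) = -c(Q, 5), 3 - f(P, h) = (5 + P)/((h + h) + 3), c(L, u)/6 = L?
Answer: 30/11 ≈ 2.7273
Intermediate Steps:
c(L, u) = 6*L
f(P, h) = 3 - (5 + P)/(3 + 2*h) (f(P, h) = 3 - (5 + P)/((h + h) + 3) = 3 - (5 + P)/(2*h + 3) = 3 - (5 + P)/(3 + 2*h))
U(Q) = -6*Q
-2*2*2*U(0) + f(-2, 4) = -2*2*2*(-6*0) + (4 - 1*(-2) + 6*4)/(3 + 2*4) = -8*0 + (4 + 2 + 24)/(3 + 8) = -2*0 + 30/11 = 0 + (1/11)*30 = 0 + 30/11 = 30/11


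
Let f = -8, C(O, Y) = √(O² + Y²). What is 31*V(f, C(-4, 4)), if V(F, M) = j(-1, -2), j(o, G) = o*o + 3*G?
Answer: -155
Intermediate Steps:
j(o, G) = o² + 3*G
V(F, M) = -5 (V(F, M) = (-1)² + 3*(-2) = 1 - 6 = -5)
31*V(f, C(-4, 4)) = 31*(-5) = -155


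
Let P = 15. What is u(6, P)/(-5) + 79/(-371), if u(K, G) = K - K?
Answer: -79/371 ≈ -0.21294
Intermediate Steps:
u(K, G) = 0
u(6, P)/(-5) + 79/(-371) = 0/(-5) + 79/(-371) = 0*(-⅕) + 79*(-1/371) = 0 - 79/371 = -79/371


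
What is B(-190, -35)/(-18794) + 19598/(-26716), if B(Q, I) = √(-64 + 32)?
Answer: -9799/13358 - 2*I*√2/9397 ≈ -0.73357 - 0.00030099*I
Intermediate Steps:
B(Q, I) = 4*I*√2 (B(Q, I) = √(-32) = 4*I*√2)
B(-190, -35)/(-18794) + 19598/(-26716) = (4*I*√2)/(-18794) + 19598/(-26716) = (4*I*√2)*(-1/18794) + 19598*(-1/26716) = -2*I*√2/9397 - 9799/13358 = -9799/13358 - 2*I*√2/9397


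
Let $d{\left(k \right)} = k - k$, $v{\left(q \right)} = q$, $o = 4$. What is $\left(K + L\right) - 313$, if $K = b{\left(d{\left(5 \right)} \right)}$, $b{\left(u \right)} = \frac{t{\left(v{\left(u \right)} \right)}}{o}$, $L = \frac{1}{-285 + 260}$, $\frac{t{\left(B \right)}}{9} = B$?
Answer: $- \frac{7826}{25} \approx -313.04$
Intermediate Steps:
$d{\left(k \right)} = 0$
$t{\left(B \right)} = 9 B$
$L = - \frac{1}{25}$ ($L = \frac{1}{-25} = - \frac{1}{25} \approx -0.04$)
$b{\left(u \right)} = \frac{9 u}{4}$
$K = 0$ ($K = \frac{9}{4} \cdot 0 = 0$)
$\left(K + L\right) - 313 = \left(0 - \frac{1}{25}\right) - 313 = - \frac{1}{25} - 313 = - \frac{7826}{25}$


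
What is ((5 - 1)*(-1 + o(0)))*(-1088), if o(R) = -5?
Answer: 26112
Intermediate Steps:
((5 - 1)*(-1 + o(0)))*(-1088) = ((5 - 1)*(-1 - 5))*(-1088) = (4*(-6))*(-1088) = -24*(-1088) = 26112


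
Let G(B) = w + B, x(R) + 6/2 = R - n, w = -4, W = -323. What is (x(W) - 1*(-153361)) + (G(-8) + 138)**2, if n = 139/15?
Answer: 2533526/15 ≈ 1.6890e+5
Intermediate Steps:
n = 139/15 (n = 139*(1/15) = 139/15 ≈ 9.2667)
x(R) = -184/15 + R (x(R) = -3 + (R - 1*139/15) = -3 + (R - 139/15) = -3 + (-139/15 + R) = -184/15 + R)
G(B) = -4 + B
(x(W) - 1*(-153361)) + (G(-8) + 138)**2 = ((-184/15 - 323) - 1*(-153361)) + ((-4 - 8) + 138)**2 = (-5029/15 + 153361) + (-12 + 138)**2 = 2295386/15 + 126**2 = 2295386/15 + 15876 = 2533526/15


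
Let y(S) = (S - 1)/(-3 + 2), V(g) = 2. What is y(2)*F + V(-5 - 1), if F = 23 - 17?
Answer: -4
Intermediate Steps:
F = 6
y(S) = 1 - S (y(S) = (-1 + S)/(-1) = (-1 + S)*(-1) = 1 - S)
y(2)*F + V(-5 - 1) = (1 - 1*2)*6 + 2 = (1 - 2)*6 + 2 = -1*6 + 2 = -6 + 2 = -4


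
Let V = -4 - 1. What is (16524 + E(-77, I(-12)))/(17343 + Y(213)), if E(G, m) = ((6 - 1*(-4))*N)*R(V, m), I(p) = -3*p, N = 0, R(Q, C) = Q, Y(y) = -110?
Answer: 16524/17233 ≈ 0.95886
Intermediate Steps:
V = -5
E(G, m) = 0 (E(G, m) = ((6 - 1*(-4))*0)*(-5) = ((6 + 4)*0)*(-5) = (10*0)*(-5) = 0*(-5) = 0)
(16524 + E(-77, I(-12)))/(17343 + Y(213)) = (16524 + 0)/(17343 - 110) = 16524/17233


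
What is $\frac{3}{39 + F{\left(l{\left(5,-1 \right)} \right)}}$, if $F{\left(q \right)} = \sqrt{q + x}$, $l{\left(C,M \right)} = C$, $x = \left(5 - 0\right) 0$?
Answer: $\frac{117}{1516} - \frac{3 \sqrt{5}}{1516} \approx 0.072752$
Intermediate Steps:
$x = 0$ ($x = \left(5 + \left(-5 + 5\right)\right) 0 = \left(5 + 0\right) 0 = 5 \cdot 0 = 0$)
$F{\left(q \right)} = \sqrt{q}$ ($F{\left(q \right)} = \sqrt{q + 0} = \sqrt{q}$)
$\frac{3}{39 + F{\left(l{\left(5,-1 \right)} \right)}} = \frac{3}{39 + \sqrt{5}}$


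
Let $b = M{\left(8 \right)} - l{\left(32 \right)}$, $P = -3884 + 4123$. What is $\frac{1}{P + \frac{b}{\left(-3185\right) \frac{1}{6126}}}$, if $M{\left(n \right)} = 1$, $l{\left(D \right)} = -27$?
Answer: $\frac{455}{84241} \approx 0.0054012$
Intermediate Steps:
$P = 239$
$b = 28$ ($b = 1 - -27 = 1 + 27 = 28$)
$\frac{1}{P + \frac{b}{\left(-3185\right) \frac{1}{6126}}} = \frac{1}{239 + \frac{28}{\left(-3185\right) \frac{1}{6126}}} = \frac{1}{239 + \frac{28}{- \frac{3185}{6126}}} = \frac{1}{239 + 28 \left(- \frac{6126}{3185}\right)} = \frac{1}{239 - \frac{24504}{455}} = \frac{1}{\frac{84241}{455}} = \frac{455}{84241}$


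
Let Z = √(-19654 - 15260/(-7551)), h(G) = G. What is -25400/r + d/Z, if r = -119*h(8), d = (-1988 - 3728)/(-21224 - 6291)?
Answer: 3175/119 - 8574*I*√124500966866/2041504233205 ≈ 26.681 - 0.0014819*I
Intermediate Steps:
d = 5716/27515 (d = -5716/(-27515) = -5716*(-1/27515) = 5716/27515 ≈ 0.20774)
r = -952 (r = -119*8 = -952)
Z = I*√124500966866/2517 (Z = √(-19654 - 15260*(-1/7551)) = √(-19654 + 15260/7551) = √(-148392094/7551) = I*√124500966866/2517 ≈ 140.19*I)
-25400/r + d/Z = -25400/(-952) + 5716/(27515*((I*√124500966866/2517))) = -25400*(-1/952) + 5716*(-3*I*√124500966866/148392094)/27515 = 3175/119 - 8574*I*√124500966866/2041504233205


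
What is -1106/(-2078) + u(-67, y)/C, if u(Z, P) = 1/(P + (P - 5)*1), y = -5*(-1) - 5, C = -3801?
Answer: 10510804/19746195 ≈ 0.53230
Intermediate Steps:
y = 0 (y = 5 - 5 = 0)
u(Z, P) = 1/(-5 + 2*P) (u(Z, P) = 1/(P + (-5 + P)*1) = 1/(P + (-5 + P)) = 1/(-5 + 2*P))
-1106/(-2078) + u(-67, y)/C = -1106/(-2078) + 1/((-5 + 2*0)*(-3801)) = -1106*(-1/2078) - 1/3801/(-5 + 0) = 553/1039 - 1/3801/(-5) = 553/1039 - ⅕*(-1/3801) = 553/1039 + 1/19005 = 10510804/19746195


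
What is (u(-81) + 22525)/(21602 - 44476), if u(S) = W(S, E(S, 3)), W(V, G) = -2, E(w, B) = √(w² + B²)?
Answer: -22523/22874 ≈ -0.98466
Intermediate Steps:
E(w, B) = √(B² + w²)
u(S) = -2
(u(-81) + 22525)/(21602 - 44476) = (-2 + 22525)/(21602 - 44476) = 22523/(-22874) = 22523*(-1/22874) = -22523/22874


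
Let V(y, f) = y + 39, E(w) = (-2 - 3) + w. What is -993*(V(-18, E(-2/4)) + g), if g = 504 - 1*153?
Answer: -369396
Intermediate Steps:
g = 351 (g = 504 - 153 = 351)
E(w) = -5 + w
V(y, f) = 39 + y
-993*(V(-18, E(-2/4)) + g) = -993*((39 - 18) + 351) = -993*(21 + 351) = -993*372 = -369396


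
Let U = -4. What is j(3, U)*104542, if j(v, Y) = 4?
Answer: 418168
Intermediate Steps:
j(3, U)*104542 = 4*104542 = 418168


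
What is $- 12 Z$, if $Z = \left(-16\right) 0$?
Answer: $0$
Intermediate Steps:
$Z = 0$
$- 12 Z = \left(-12\right) 0 = 0$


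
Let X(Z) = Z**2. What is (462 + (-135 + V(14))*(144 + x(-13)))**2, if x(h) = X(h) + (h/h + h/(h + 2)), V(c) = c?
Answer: 1419405625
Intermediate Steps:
x(h) = 1 + h**2 + h/(2 + h) (x(h) = h**2 + (h/h + h/(h + 2)) = h**2 + (1 + h/(2 + h)) = 1 + h**2 + h/(2 + h))
(462 + (-135 + V(14))*(144 + x(-13)))**2 = (462 + (-135 + 14)*(144 + (2 + (-13)**3 + 2*(-13) + 2*(-13)**2)/(2 - 13)))**2 = (462 - 121*(144 + (2 - 2197 - 26 + 2*169)/(-11)))**2 = (462 - 121*(144 - (2 - 2197 - 26 + 338)/11))**2 = (462 - 121*(144 - 1/11*(-1883)))**2 = (462 - 121*(144 + 1883/11))**2 = (462 - 121*3467/11)**2 = (462 - 38137)**2 = (-37675)**2 = 1419405625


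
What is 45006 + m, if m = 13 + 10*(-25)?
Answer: 44769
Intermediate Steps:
m = -237 (m = 13 - 250 = -237)
45006 + m = 45006 - 237 = 44769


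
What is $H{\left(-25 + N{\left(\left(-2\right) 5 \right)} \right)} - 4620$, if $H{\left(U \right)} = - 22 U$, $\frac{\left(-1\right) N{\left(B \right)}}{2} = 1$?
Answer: $-4026$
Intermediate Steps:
$N{\left(B \right)} = -2$ ($N{\left(B \right)} = \left(-2\right) 1 = -2$)
$H{\left(-25 + N{\left(\left(-2\right) 5 \right)} \right)} - 4620 = - 22 \left(-25 - 2\right) - 4620 = \left(-22\right) \left(-27\right) - 4620 = 594 - 4620 = -4026$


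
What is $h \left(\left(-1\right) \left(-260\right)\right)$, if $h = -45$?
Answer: $-11700$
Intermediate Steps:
$h \left(\left(-1\right) \left(-260\right)\right) = - 45 \left(\left(-1\right) \left(-260\right)\right) = \left(-45\right) 260 = -11700$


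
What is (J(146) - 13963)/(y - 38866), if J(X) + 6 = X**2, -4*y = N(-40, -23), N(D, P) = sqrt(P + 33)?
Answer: -761462672/4028175881 + 4898*sqrt(10)/4028175881 ≈ -0.18903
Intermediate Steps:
N(D, P) = sqrt(33 + P)
y = -sqrt(10)/4 (y = -sqrt(33 - 23)/4 = -sqrt(10)/4 ≈ -0.79057)
J(X) = -6 + X**2
(J(146) - 13963)/(y - 38866) = ((-6 + 146**2) - 13963)/(-sqrt(10)/4 - 38866) = ((-6 + 21316) - 13963)/(-38866 - sqrt(10)/4) = (21310 - 13963)/(-38866 - sqrt(10)/4) = 7347/(-38866 - sqrt(10)/4)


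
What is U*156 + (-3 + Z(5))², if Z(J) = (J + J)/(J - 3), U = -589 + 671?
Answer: 12796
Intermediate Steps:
U = 82
Z(J) = 2*J/(-3 + J) (Z(J) = (2*J)/(-3 + J) = 2*J/(-3 + J))
U*156 + (-3 + Z(5))² = 82*156 + (-3 + 2*5/(-3 + 5))² = 12792 + (-3 + 2*5/2)² = 12792 + (-3 + 2*5*(½))² = 12792 + (-3 + 5)² = 12792 + 2² = 12792 + 4 = 12796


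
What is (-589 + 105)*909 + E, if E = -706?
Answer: -440662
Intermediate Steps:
(-589 + 105)*909 + E = (-589 + 105)*909 - 706 = -484*909 - 706 = -439956 - 706 = -440662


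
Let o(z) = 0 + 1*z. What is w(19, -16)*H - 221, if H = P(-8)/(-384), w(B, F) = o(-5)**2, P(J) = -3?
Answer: -28263/128 ≈ -220.80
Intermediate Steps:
o(z) = z (o(z) = 0 + z = z)
w(B, F) = 25 (w(B, F) = (-5)**2 = 25)
H = 1/128 (H = -3/(-384) = -3*(-1/384) = 1/128 ≈ 0.0078125)
w(19, -16)*H - 221 = 25*(1/128) - 221 = 25/128 - 221 = -28263/128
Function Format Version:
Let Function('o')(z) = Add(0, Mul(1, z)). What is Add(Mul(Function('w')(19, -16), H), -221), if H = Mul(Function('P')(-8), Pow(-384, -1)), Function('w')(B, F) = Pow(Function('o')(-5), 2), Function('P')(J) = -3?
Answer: Rational(-28263, 128) ≈ -220.80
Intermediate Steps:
Function('o')(z) = z (Function('o')(z) = Add(0, z) = z)
Function('w')(B, F) = 25 (Function('w')(B, F) = Pow(-5, 2) = 25)
H = Rational(1, 128) (H = Mul(-3, Pow(-384, -1)) = Mul(-3, Rational(-1, 384)) = Rational(1, 128) ≈ 0.0078125)
Add(Mul(Function('w')(19, -16), H), -221) = Add(Mul(25, Rational(1, 128)), -221) = Add(Rational(25, 128), -221) = Rational(-28263, 128)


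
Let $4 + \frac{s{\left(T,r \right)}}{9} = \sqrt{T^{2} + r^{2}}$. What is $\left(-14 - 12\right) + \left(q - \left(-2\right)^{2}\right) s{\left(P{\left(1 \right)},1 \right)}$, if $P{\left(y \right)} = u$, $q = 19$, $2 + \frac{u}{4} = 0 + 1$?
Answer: $-566 + 135 \sqrt{17} \approx -9.3807$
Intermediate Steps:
$u = -4$ ($u = -8 + 4 \left(0 + 1\right) = -8 + 4 \cdot 1 = -8 + 4 = -4$)
$P{\left(y \right)} = -4$
$s{\left(T,r \right)} = -36 + 9 \sqrt{T^{2} + r^{2}}$
$\left(-14 - 12\right) + \left(q - \left(-2\right)^{2}\right) s{\left(P{\left(1 \right)},1 \right)} = \left(-14 - 12\right) + \left(19 - \left(-2\right)^{2}\right) \left(-36 + 9 \sqrt{\left(-4\right)^{2} + 1^{2}}\right) = \left(-14 - 12\right) + \left(19 - 4\right) \left(-36 + 9 \sqrt{16 + 1}\right) = -26 + \left(19 - 4\right) \left(-36 + 9 \sqrt{17}\right) = -26 + 15 \left(-36 + 9 \sqrt{17}\right) = -26 - \left(540 - 135 \sqrt{17}\right) = -566 + 135 \sqrt{17}$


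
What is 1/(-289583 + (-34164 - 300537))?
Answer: -1/624284 ≈ -1.6018e-6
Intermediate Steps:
1/(-289583 + (-34164 - 300537)) = 1/(-289583 - 334701) = 1/(-624284) = -1/624284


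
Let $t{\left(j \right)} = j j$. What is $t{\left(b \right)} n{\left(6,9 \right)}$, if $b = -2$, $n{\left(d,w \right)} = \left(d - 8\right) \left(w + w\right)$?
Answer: $-144$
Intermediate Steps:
$n{\left(d,w \right)} = 2 w \left(-8 + d\right)$ ($n{\left(d,w \right)} = \left(-8 + d\right) 2 w = 2 w \left(-8 + d\right)$)
$t{\left(j \right)} = j^{2}$
$t{\left(b \right)} n{\left(6,9 \right)} = \left(-2\right)^{2} \cdot 2 \cdot 9 \left(-8 + 6\right) = 4 \cdot 2 \cdot 9 \left(-2\right) = 4 \left(-36\right) = -144$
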